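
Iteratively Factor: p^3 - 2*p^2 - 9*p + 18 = (p - 3)*(p^2 + p - 6) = (p - 3)*(p + 3)*(p - 2)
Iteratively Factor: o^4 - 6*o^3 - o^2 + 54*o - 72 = (o - 4)*(o^3 - 2*o^2 - 9*o + 18) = (o - 4)*(o - 3)*(o^2 + o - 6) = (o - 4)*(o - 3)*(o + 3)*(o - 2)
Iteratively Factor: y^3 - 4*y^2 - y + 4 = (y + 1)*(y^2 - 5*y + 4) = (y - 4)*(y + 1)*(y - 1)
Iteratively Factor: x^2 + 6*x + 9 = (x + 3)*(x + 3)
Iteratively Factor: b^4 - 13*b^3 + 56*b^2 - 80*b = (b - 5)*(b^3 - 8*b^2 + 16*b) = (b - 5)*(b - 4)*(b^2 - 4*b) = (b - 5)*(b - 4)^2*(b)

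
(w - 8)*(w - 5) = w^2 - 13*w + 40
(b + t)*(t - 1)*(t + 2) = b*t^2 + b*t - 2*b + t^3 + t^2 - 2*t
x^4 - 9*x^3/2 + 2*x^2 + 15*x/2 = x*(x - 3)*(x - 5/2)*(x + 1)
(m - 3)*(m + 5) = m^2 + 2*m - 15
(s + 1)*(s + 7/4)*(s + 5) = s^3 + 31*s^2/4 + 31*s/2 + 35/4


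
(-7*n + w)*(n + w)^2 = -7*n^3 - 13*n^2*w - 5*n*w^2 + w^3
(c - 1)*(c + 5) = c^2 + 4*c - 5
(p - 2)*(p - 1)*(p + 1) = p^3 - 2*p^2 - p + 2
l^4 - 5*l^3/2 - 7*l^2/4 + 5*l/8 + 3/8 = (l - 3)*(l - 1/2)*(l + 1/2)^2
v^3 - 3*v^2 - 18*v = v*(v - 6)*(v + 3)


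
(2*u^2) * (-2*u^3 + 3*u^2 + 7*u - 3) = -4*u^5 + 6*u^4 + 14*u^3 - 6*u^2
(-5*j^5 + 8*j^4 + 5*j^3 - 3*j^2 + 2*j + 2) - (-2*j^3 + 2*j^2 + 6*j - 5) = -5*j^5 + 8*j^4 + 7*j^3 - 5*j^2 - 4*j + 7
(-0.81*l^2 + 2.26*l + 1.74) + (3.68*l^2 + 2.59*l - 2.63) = 2.87*l^2 + 4.85*l - 0.89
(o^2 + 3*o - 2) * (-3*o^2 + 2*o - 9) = -3*o^4 - 7*o^3 + 3*o^2 - 31*o + 18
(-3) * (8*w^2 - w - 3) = -24*w^2 + 3*w + 9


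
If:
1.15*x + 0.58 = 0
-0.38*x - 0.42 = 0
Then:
No Solution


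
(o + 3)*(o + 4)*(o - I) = o^3 + 7*o^2 - I*o^2 + 12*o - 7*I*o - 12*I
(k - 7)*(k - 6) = k^2 - 13*k + 42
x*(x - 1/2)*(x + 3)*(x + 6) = x^4 + 17*x^3/2 + 27*x^2/2 - 9*x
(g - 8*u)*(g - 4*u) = g^2 - 12*g*u + 32*u^2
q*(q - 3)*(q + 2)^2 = q^4 + q^3 - 8*q^2 - 12*q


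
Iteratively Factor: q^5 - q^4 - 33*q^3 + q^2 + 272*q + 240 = (q - 4)*(q^4 + 3*q^3 - 21*q^2 - 83*q - 60) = (q - 4)*(q + 3)*(q^3 - 21*q - 20) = (q - 5)*(q - 4)*(q + 3)*(q^2 + 5*q + 4) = (q - 5)*(q - 4)*(q + 3)*(q + 4)*(q + 1)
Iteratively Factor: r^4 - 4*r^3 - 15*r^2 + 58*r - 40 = (r - 2)*(r^3 - 2*r^2 - 19*r + 20) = (r - 5)*(r - 2)*(r^2 + 3*r - 4) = (r - 5)*(r - 2)*(r - 1)*(r + 4)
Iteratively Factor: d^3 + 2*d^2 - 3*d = (d - 1)*(d^2 + 3*d) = d*(d - 1)*(d + 3)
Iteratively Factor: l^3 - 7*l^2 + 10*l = (l - 5)*(l^2 - 2*l) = (l - 5)*(l - 2)*(l)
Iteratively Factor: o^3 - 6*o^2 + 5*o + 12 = (o + 1)*(o^2 - 7*o + 12) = (o - 3)*(o + 1)*(o - 4)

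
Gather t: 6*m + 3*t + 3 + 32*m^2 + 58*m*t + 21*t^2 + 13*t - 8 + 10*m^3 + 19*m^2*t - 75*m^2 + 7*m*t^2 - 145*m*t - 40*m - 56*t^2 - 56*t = 10*m^3 - 43*m^2 - 34*m + t^2*(7*m - 35) + t*(19*m^2 - 87*m - 40) - 5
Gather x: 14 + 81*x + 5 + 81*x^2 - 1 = 81*x^2 + 81*x + 18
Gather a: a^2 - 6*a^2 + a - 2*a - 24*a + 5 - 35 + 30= -5*a^2 - 25*a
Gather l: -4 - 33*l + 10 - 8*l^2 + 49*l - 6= -8*l^2 + 16*l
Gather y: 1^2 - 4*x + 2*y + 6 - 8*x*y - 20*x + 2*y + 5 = -24*x + y*(4 - 8*x) + 12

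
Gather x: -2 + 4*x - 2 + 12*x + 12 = 16*x + 8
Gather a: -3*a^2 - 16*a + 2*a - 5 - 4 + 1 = -3*a^2 - 14*a - 8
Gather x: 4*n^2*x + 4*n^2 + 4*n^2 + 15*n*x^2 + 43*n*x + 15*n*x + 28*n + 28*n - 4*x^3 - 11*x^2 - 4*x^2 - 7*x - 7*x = 8*n^2 + 56*n - 4*x^3 + x^2*(15*n - 15) + x*(4*n^2 + 58*n - 14)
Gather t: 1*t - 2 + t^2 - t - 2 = t^2 - 4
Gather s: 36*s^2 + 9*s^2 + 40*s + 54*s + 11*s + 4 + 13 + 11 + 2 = 45*s^2 + 105*s + 30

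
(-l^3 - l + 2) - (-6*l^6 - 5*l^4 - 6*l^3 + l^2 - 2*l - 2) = 6*l^6 + 5*l^4 + 5*l^3 - l^2 + l + 4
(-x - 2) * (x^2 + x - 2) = -x^3 - 3*x^2 + 4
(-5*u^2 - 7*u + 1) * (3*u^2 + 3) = -15*u^4 - 21*u^3 - 12*u^2 - 21*u + 3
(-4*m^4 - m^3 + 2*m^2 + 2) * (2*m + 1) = -8*m^5 - 6*m^4 + 3*m^3 + 2*m^2 + 4*m + 2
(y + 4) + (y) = 2*y + 4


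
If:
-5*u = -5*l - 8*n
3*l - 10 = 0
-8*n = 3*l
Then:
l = 10/3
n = -5/4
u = 4/3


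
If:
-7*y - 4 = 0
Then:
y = -4/7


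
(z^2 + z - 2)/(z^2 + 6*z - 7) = (z + 2)/(z + 7)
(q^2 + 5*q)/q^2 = (q + 5)/q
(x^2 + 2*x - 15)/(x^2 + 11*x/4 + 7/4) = 4*(x^2 + 2*x - 15)/(4*x^2 + 11*x + 7)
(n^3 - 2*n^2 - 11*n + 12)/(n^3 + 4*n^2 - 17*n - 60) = (n - 1)/(n + 5)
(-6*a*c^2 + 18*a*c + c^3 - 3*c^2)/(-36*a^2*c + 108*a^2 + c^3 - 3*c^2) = c/(6*a + c)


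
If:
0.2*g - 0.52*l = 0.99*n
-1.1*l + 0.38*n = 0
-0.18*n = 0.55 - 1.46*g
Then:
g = 0.38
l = 0.02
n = 0.07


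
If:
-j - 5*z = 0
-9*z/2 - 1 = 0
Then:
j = 10/9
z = -2/9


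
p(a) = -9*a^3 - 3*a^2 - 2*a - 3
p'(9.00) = -2243.00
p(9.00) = -6825.00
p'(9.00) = -2243.00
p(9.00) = -6825.00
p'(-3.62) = -334.10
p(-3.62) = 391.87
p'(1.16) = -45.29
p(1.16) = -23.40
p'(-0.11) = -1.67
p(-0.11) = -2.80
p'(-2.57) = -164.91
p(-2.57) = 135.10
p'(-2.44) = -148.11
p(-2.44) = 114.76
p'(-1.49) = -53.00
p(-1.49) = 23.09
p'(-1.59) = -60.72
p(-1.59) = 28.77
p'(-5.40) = -756.92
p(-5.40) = 1337.50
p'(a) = -27*a^2 - 6*a - 2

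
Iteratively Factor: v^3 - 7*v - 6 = (v + 2)*(v^2 - 2*v - 3) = (v - 3)*(v + 2)*(v + 1)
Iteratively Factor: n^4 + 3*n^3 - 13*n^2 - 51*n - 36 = (n + 3)*(n^3 - 13*n - 12) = (n - 4)*(n + 3)*(n^2 + 4*n + 3) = (n - 4)*(n + 1)*(n + 3)*(n + 3)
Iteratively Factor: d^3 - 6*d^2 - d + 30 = (d - 5)*(d^2 - d - 6) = (d - 5)*(d - 3)*(d + 2)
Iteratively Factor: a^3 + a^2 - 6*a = (a - 2)*(a^2 + 3*a) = a*(a - 2)*(a + 3)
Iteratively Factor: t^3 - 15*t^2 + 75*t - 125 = (t - 5)*(t^2 - 10*t + 25) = (t - 5)^2*(t - 5)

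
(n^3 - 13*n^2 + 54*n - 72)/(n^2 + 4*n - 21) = (n^2 - 10*n + 24)/(n + 7)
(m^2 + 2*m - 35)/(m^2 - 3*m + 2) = (m^2 + 2*m - 35)/(m^2 - 3*m + 2)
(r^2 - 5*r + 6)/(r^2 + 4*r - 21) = (r - 2)/(r + 7)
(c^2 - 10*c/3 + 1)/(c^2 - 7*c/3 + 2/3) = (c - 3)/(c - 2)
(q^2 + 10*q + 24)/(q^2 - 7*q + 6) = (q^2 + 10*q + 24)/(q^2 - 7*q + 6)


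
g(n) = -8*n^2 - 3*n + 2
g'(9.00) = -147.00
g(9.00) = -673.00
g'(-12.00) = 189.00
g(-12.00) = -1114.00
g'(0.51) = -11.16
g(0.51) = -1.61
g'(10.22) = -166.52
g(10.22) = -864.25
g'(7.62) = -124.92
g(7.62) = -485.38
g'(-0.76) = 9.16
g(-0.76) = -0.34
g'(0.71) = -14.36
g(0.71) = -4.16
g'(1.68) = -29.88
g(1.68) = -25.62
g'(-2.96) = 44.36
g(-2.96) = -59.21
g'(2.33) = -40.28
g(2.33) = -48.42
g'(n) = -16*n - 3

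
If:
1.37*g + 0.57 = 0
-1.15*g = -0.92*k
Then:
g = -0.42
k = -0.52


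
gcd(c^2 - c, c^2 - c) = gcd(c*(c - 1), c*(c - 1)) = c^2 - c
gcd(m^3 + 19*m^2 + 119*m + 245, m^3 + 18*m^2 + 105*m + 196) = m^2 + 14*m + 49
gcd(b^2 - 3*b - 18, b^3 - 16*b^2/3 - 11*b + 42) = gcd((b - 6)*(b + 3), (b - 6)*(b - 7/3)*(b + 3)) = b^2 - 3*b - 18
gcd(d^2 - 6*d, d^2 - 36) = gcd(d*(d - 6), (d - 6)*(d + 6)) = d - 6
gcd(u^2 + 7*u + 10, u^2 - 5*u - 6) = 1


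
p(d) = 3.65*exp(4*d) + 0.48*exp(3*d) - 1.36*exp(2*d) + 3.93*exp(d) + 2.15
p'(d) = 14.6*exp(4*d) + 1.44*exp(3*d) - 2.72*exp(2*d) + 3.93*exp(d)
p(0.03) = 9.40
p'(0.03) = 19.20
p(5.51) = 13626102500.77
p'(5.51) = 54497326716.07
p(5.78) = 40119556709.69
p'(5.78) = 160462218631.00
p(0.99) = 203.70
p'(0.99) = 784.82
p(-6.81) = 2.15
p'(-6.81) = 0.00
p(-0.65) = 4.17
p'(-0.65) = 2.60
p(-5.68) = 2.16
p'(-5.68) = 0.01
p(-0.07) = 7.78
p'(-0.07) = 13.50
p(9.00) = 15736250440860200.00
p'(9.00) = 62944746558785000.00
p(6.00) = 96716592800.22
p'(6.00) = 386835292343.72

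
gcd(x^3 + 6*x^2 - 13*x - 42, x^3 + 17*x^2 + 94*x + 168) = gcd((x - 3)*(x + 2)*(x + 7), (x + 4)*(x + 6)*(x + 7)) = x + 7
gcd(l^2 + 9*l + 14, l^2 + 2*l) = l + 2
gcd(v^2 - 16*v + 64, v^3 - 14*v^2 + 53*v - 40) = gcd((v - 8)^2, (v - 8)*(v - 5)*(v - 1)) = v - 8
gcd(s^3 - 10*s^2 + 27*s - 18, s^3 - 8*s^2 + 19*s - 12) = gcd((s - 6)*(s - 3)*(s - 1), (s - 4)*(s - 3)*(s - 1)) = s^2 - 4*s + 3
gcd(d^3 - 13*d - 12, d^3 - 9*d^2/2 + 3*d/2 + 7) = d + 1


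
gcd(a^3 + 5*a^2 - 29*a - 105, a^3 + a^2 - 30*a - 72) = a + 3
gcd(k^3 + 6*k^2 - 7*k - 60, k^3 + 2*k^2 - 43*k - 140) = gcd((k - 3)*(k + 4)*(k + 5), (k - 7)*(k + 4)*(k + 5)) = k^2 + 9*k + 20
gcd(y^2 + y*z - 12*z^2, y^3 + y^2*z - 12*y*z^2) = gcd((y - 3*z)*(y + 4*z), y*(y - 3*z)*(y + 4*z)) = y^2 + y*z - 12*z^2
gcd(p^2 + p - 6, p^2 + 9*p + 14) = 1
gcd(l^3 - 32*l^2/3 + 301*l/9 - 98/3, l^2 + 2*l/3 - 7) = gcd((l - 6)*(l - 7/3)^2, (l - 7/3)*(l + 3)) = l - 7/3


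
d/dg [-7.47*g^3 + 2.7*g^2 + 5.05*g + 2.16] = -22.41*g^2 + 5.4*g + 5.05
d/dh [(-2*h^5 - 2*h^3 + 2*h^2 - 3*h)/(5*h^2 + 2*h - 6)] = (-30*h^6 - 16*h^5 + 50*h^4 - 8*h^3 + 55*h^2 - 24*h + 18)/(25*h^4 + 20*h^3 - 56*h^2 - 24*h + 36)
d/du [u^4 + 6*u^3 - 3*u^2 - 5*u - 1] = 4*u^3 + 18*u^2 - 6*u - 5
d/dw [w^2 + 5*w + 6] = 2*w + 5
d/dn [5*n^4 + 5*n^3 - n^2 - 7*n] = 20*n^3 + 15*n^2 - 2*n - 7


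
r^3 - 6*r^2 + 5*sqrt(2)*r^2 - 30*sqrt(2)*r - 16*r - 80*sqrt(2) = (r - 8)*(r + 2)*(r + 5*sqrt(2))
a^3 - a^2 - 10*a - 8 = (a - 4)*(a + 1)*(a + 2)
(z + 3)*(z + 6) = z^2 + 9*z + 18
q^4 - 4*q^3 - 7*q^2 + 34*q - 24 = (q - 4)*(q - 2)*(q - 1)*(q + 3)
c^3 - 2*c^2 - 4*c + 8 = (c - 2)^2*(c + 2)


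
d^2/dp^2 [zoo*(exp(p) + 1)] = zoo*exp(p)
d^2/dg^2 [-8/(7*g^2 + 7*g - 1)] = 112*(7*g^2 + 7*g - 7*(2*g + 1)^2 - 1)/(7*g^2 + 7*g - 1)^3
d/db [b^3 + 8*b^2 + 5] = b*(3*b + 16)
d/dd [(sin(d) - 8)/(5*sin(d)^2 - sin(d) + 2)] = (-5*sin(d)^2 + 80*sin(d) - 6)*cos(d)/(5*sin(d)^2 - sin(d) + 2)^2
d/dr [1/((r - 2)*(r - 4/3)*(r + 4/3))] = 9*(-27*r^2 + 36*r + 16)/(81*r^6 - 324*r^5 + 36*r^4 + 1152*r^3 - 896*r^2 - 1024*r + 1024)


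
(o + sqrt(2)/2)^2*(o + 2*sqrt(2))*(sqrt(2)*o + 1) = sqrt(2)*o^4 + 7*o^3 + 15*sqrt(2)*o^2/2 + 13*o/2 + sqrt(2)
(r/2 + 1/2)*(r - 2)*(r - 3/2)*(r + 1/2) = r^4/2 - r^3 - 7*r^2/8 + 11*r/8 + 3/4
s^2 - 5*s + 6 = (s - 3)*(s - 2)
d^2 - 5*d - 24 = (d - 8)*(d + 3)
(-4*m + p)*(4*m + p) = -16*m^2 + p^2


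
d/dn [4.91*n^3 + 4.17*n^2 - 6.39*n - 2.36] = 14.73*n^2 + 8.34*n - 6.39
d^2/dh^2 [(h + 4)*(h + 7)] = 2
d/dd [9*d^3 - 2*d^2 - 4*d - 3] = 27*d^2 - 4*d - 4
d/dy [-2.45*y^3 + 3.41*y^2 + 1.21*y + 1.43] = -7.35*y^2 + 6.82*y + 1.21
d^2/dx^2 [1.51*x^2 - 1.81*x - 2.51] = 3.02000000000000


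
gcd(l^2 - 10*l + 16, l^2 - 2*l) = l - 2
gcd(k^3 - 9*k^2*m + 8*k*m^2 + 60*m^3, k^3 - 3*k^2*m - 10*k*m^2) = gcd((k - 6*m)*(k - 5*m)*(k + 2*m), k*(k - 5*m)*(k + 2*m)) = k^2 - 3*k*m - 10*m^2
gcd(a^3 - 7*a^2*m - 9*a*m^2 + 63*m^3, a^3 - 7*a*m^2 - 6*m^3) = a - 3*m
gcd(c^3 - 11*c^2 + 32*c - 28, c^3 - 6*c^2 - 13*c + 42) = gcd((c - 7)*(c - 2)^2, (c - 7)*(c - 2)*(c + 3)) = c^2 - 9*c + 14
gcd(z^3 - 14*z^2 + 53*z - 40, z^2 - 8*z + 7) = z - 1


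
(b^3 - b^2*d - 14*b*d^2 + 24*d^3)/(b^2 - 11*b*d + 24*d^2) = (b^2 + 2*b*d - 8*d^2)/(b - 8*d)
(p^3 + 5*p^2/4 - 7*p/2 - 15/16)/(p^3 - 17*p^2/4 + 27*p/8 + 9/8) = (p + 5/2)/(p - 3)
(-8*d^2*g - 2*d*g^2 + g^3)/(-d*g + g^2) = (8*d^2 + 2*d*g - g^2)/(d - g)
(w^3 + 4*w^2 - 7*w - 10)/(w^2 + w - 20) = (w^2 - w - 2)/(w - 4)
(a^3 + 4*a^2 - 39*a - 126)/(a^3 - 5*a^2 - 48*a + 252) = (a + 3)/(a - 6)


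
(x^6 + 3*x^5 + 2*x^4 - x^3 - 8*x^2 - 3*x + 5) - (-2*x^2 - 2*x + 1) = x^6 + 3*x^5 + 2*x^4 - x^3 - 6*x^2 - x + 4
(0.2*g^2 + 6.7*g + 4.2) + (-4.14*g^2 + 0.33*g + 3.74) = -3.94*g^2 + 7.03*g + 7.94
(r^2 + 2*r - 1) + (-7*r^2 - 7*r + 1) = -6*r^2 - 5*r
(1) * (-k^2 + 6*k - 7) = -k^2 + 6*k - 7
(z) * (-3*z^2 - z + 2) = -3*z^3 - z^2 + 2*z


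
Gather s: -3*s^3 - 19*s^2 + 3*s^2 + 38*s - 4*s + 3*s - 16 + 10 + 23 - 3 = -3*s^3 - 16*s^2 + 37*s + 14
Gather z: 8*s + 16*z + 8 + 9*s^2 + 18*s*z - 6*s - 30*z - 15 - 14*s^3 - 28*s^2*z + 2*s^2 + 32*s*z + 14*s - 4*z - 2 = -14*s^3 + 11*s^2 + 16*s + z*(-28*s^2 + 50*s - 18) - 9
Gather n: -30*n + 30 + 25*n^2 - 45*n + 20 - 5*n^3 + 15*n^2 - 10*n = -5*n^3 + 40*n^2 - 85*n + 50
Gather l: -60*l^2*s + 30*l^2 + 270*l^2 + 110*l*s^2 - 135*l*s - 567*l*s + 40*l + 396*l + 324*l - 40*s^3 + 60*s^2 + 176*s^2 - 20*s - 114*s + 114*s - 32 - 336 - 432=l^2*(300 - 60*s) + l*(110*s^2 - 702*s + 760) - 40*s^3 + 236*s^2 - 20*s - 800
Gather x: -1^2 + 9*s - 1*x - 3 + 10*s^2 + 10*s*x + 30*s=10*s^2 + 39*s + x*(10*s - 1) - 4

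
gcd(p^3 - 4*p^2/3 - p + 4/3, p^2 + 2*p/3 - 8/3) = p - 4/3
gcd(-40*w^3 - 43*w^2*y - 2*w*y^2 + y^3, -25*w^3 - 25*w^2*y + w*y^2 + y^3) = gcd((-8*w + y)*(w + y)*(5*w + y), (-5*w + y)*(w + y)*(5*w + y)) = 5*w^2 + 6*w*y + y^2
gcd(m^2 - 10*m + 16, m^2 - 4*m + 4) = m - 2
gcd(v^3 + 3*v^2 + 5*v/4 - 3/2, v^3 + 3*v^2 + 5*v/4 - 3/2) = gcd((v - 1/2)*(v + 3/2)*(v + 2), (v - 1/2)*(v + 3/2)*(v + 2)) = v^3 + 3*v^2 + 5*v/4 - 3/2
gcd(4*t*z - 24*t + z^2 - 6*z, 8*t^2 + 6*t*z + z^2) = 4*t + z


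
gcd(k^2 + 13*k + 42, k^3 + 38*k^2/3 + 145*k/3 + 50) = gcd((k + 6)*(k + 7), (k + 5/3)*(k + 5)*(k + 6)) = k + 6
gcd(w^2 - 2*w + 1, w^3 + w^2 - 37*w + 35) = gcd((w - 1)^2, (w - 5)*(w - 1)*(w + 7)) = w - 1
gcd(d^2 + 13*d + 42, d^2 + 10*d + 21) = d + 7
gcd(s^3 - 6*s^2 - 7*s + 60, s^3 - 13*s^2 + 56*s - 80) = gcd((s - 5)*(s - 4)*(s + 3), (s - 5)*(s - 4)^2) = s^2 - 9*s + 20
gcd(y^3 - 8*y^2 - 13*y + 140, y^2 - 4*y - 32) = y + 4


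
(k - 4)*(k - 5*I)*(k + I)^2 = k^4 - 4*k^3 - 3*I*k^3 + 9*k^2 + 12*I*k^2 - 36*k + 5*I*k - 20*I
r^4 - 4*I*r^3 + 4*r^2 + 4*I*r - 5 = (r - 1)*(r + 1)*(r - 5*I)*(r + I)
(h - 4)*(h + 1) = h^2 - 3*h - 4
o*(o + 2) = o^2 + 2*o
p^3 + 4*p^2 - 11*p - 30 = (p - 3)*(p + 2)*(p + 5)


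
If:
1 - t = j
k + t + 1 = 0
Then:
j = 1 - t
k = -t - 1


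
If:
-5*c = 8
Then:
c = -8/5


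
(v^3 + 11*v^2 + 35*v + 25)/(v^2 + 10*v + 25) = v + 1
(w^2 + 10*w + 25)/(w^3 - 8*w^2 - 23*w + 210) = (w + 5)/(w^2 - 13*w + 42)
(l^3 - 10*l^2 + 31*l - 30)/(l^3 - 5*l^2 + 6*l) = (l - 5)/l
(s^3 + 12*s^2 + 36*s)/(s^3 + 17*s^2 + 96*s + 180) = s/(s + 5)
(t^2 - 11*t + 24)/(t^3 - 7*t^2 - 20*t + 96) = 1/(t + 4)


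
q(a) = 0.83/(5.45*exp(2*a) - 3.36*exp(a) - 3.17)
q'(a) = 0.83*(-10.9*exp(2*a) + 3.36*exp(a))/(5.45*exp(2*a) - 3.36*exp(a) - 3.17)^2 = (2.7888 - 9.047*exp(a))*exp(a)/(-5.45*exp(2*a) + 3.36*exp(a) + 3.17)^2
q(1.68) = 0.01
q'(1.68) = -0.01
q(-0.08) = -0.51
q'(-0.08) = -1.94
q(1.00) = 0.03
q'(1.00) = -0.08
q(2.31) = 0.00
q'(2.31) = -0.00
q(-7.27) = -0.26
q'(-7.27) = 0.00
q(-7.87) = -0.26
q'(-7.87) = 0.00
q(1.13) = 0.02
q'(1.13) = -0.05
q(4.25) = 0.00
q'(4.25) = -0.00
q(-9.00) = -0.26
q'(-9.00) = 0.00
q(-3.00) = -0.25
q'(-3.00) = 0.01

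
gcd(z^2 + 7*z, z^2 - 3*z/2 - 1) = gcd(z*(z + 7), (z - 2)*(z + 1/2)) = 1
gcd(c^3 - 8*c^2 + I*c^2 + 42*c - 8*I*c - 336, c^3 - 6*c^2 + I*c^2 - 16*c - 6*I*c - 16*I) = c - 8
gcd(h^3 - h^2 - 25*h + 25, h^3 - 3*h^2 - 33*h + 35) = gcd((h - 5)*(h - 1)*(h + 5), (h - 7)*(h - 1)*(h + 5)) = h^2 + 4*h - 5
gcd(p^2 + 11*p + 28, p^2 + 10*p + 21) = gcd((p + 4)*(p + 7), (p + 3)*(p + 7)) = p + 7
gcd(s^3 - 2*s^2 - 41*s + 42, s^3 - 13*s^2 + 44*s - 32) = s - 1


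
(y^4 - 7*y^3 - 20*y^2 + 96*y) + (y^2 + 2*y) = y^4 - 7*y^3 - 19*y^2 + 98*y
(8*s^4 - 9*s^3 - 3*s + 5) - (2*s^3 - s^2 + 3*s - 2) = 8*s^4 - 11*s^3 + s^2 - 6*s + 7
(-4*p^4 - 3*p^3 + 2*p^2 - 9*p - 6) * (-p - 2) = 4*p^5 + 11*p^4 + 4*p^3 + 5*p^2 + 24*p + 12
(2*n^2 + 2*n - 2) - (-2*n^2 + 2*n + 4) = 4*n^2 - 6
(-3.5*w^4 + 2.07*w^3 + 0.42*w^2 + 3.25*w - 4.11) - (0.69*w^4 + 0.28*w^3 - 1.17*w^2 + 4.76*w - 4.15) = -4.19*w^4 + 1.79*w^3 + 1.59*w^2 - 1.51*w + 0.04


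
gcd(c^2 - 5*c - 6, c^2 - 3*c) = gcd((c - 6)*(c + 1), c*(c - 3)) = 1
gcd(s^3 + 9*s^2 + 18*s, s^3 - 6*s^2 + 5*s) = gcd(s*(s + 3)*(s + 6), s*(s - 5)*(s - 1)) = s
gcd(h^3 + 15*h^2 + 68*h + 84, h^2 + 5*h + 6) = h + 2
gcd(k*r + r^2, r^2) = r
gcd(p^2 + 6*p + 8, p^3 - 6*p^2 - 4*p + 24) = p + 2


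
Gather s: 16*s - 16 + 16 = 16*s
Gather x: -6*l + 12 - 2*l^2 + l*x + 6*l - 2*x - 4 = -2*l^2 + x*(l - 2) + 8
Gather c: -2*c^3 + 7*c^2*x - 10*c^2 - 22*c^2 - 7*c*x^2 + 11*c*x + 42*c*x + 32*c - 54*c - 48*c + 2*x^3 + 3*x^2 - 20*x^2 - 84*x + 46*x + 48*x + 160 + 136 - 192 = -2*c^3 + c^2*(7*x - 32) + c*(-7*x^2 + 53*x - 70) + 2*x^3 - 17*x^2 + 10*x + 104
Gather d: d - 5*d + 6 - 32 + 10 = -4*d - 16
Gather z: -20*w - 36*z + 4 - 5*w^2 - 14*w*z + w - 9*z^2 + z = -5*w^2 - 19*w - 9*z^2 + z*(-14*w - 35) + 4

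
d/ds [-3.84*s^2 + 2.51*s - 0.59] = 2.51 - 7.68*s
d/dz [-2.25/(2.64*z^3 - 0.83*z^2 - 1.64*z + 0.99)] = (17.82*z^2 - 3.735*z - 3.69)/(2.64*z^3 - 0.83*z^2 - 1.64*z + 0.99)^2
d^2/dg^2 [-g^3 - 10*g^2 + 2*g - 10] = -6*g - 20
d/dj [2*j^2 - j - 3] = 4*j - 1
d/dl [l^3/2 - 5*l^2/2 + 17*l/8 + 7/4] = 3*l^2/2 - 5*l + 17/8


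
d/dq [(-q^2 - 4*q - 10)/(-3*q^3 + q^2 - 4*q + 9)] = (-3*q^4 - 24*q^3 - 82*q^2 + 2*q - 76)/(9*q^6 - 6*q^5 + 25*q^4 - 62*q^3 + 34*q^2 - 72*q + 81)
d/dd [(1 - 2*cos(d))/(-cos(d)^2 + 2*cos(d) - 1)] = sin(2*d)/(cos(d) - 1)^3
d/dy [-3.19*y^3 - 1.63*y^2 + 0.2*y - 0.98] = -9.57*y^2 - 3.26*y + 0.2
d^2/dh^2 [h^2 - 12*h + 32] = 2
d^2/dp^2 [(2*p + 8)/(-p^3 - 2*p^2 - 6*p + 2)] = 4*(-(p + 4)*(3*p^2 + 4*p + 6)^2 + (3*p^2 + 4*p + (p + 4)*(3*p + 2) + 6)*(p^3 + 2*p^2 + 6*p - 2))/(p^3 + 2*p^2 + 6*p - 2)^3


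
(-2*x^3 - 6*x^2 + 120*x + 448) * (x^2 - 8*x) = -2*x^5 + 10*x^4 + 168*x^3 - 512*x^2 - 3584*x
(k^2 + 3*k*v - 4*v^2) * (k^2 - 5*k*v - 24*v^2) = k^4 - 2*k^3*v - 43*k^2*v^2 - 52*k*v^3 + 96*v^4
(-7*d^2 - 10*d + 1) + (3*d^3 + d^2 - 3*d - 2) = 3*d^3 - 6*d^2 - 13*d - 1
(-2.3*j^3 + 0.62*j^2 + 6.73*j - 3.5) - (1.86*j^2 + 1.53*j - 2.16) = -2.3*j^3 - 1.24*j^2 + 5.2*j - 1.34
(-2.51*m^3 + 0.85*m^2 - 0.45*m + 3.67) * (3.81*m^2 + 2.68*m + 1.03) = -9.5631*m^5 - 3.4883*m^4 - 2.0218*m^3 + 13.6522*m^2 + 9.3721*m + 3.7801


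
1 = 1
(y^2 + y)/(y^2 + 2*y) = (y + 1)/(y + 2)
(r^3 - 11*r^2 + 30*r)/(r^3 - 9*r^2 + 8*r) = (r^2 - 11*r + 30)/(r^2 - 9*r + 8)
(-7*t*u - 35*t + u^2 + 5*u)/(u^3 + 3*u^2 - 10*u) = (-7*t + u)/(u*(u - 2))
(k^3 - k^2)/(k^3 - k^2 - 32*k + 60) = k^2*(k - 1)/(k^3 - k^2 - 32*k + 60)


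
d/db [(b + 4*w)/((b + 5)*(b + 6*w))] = (-(b + 5)*(b + 4*w) + (b + 5)*(b + 6*w) - (b + 4*w)*(b + 6*w))/((b + 5)^2*(b + 6*w)^2)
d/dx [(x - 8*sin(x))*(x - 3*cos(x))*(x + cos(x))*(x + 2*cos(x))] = -8*x^3*cos(x) + 4*x^3 - 24*x^2*sin(x) + 7*x^2*sin(2*x) + 9*x*sin(x)/2 + 9*x*sin(3*x)/2 + 14*x*cos(x) - 7*x*cos(2*x) + 42*x*cos(3*x) - 7*x + 14*sin(x) + 14*sin(3*x) - 9*cos(x)/2 + 48*cos(2*x)^2 + 24*cos(2*x) - 3*cos(3*x)/2 - 24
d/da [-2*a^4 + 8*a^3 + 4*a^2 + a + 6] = -8*a^3 + 24*a^2 + 8*a + 1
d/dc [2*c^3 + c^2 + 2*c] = 6*c^2 + 2*c + 2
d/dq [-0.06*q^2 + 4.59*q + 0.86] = 4.59 - 0.12*q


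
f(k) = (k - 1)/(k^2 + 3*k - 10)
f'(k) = (-2*k - 3)*(k - 1)/(k^2 + 3*k - 10)^2 + 1/(k^2 + 3*k - 10) = (k^2 + 3*k - (k - 1)*(2*k + 3) - 10)/(k^2 + 3*k - 10)^2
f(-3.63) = 0.60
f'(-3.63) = -0.46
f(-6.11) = -0.79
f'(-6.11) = -0.70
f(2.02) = 7.26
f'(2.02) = -357.16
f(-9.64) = -0.20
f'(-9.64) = -0.04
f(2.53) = 0.38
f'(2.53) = -0.52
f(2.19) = 0.87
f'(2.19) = -3.97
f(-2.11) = 0.26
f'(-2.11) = -0.11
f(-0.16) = 0.11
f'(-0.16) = -0.07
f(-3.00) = 0.40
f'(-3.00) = -0.22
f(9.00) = 0.08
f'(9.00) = -0.00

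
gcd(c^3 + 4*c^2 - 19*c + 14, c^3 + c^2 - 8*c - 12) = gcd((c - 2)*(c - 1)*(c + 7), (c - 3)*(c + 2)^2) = 1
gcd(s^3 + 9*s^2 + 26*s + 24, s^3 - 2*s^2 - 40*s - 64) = s^2 + 6*s + 8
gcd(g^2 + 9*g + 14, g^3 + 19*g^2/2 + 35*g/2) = g + 7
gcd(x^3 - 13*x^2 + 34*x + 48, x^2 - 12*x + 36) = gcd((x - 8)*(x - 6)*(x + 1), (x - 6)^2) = x - 6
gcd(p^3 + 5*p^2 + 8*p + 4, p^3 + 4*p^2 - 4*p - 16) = p + 2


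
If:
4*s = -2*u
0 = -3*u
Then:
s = 0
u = 0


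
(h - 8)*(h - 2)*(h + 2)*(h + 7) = h^4 - h^3 - 60*h^2 + 4*h + 224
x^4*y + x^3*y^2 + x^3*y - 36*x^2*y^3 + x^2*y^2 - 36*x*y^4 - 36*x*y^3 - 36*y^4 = (x - 6*y)*(x + y)*(x + 6*y)*(x*y + y)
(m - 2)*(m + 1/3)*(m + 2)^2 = m^4 + 7*m^3/3 - 10*m^2/3 - 28*m/3 - 8/3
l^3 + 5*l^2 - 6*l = l*(l - 1)*(l + 6)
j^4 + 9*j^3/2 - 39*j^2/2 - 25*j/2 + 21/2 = (j - 3)*(j - 1/2)*(j + 1)*(j + 7)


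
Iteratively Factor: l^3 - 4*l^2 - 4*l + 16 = (l - 2)*(l^2 - 2*l - 8) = (l - 2)*(l + 2)*(l - 4)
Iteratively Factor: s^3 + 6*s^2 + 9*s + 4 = (s + 1)*(s^2 + 5*s + 4) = (s + 1)*(s + 4)*(s + 1)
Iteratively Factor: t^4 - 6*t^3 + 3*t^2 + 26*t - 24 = (t + 2)*(t^3 - 8*t^2 + 19*t - 12) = (t - 4)*(t + 2)*(t^2 - 4*t + 3) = (t - 4)*(t - 3)*(t + 2)*(t - 1)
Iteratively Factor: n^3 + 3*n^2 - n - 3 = (n + 1)*(n^2 + 2*n - 3) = (n + 1)*(n + 3)*(n - 1)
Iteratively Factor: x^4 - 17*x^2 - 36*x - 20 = (x + 2)*(x^3 - 2*x^2 - 13*x - 10) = (x + 1)*(x + 2)*(x^2 - 3*x - 10) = (x + 1)*(x + 2)^2*(x - 5)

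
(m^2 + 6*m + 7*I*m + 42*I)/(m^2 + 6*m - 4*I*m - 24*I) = (m + 7*I)/(m - 4*I)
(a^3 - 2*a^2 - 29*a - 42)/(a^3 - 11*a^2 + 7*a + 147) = (a + 2)/(a - 7)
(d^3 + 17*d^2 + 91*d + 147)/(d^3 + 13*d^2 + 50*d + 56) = (d^2 + 10*d + 21)/(d^2 + 6*d + 8)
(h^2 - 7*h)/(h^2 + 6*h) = (h - 7)/(h + 6)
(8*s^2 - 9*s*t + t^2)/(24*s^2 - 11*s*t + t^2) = (s - t)/(3*s - t)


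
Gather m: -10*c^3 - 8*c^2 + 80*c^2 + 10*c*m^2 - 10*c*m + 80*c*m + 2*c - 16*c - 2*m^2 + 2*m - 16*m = -10*c^3 + 72*c^2 - 14*c + m^2*(10*c - 2) + m*(70*c - 14)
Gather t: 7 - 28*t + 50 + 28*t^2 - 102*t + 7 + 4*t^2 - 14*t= 32*t^2 - 144*t + 64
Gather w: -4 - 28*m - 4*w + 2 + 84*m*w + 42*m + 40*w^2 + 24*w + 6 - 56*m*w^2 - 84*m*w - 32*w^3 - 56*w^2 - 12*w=14*m - 32*w^3 + w^2*(-56*m - 16) + 8*w + 4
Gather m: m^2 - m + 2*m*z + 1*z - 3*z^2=m^2 + m*(2*z - 1) - 3*z^2 + z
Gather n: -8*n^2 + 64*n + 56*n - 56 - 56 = -8*n^2 + 120*n - 112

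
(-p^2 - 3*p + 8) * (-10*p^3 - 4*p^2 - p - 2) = 10*p^5 + 34*p^4 - 67*p^3 - 27*p^2 - 2*p - 16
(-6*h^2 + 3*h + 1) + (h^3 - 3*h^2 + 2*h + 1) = h^3 - 9*h^2 + 5*h + 2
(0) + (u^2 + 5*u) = u^2 + 5*u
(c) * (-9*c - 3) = -9*c^2 - 3*c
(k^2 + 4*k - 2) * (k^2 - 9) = k^4 + 4*k^3 - 11*k^2 - 36*k + 18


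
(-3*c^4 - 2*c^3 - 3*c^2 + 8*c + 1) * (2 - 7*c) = 21*c^5 + 8*c^4 + 17*c^3 - 62*c^2 + 9*c + 2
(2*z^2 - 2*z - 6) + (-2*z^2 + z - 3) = -z - 9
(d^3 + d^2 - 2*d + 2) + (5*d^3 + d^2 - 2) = 6*d^3 + 2*d^2 - 2*d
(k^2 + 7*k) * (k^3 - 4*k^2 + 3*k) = k^5 + 3*k^4 - 25*k^3 + 21*k^2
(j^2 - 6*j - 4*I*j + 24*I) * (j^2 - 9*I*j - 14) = j^4 - 6*j^3 - 13*I*j^3 - 50*j^2 + 78*I*j^2 + 300*j + 56*I*j - 336*I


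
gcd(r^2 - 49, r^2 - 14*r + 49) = r - 7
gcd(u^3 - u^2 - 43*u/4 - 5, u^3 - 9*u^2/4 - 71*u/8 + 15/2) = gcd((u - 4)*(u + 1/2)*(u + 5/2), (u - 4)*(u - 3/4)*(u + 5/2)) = u^2 - 3*u/2 - 10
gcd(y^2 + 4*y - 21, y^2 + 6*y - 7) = y + 7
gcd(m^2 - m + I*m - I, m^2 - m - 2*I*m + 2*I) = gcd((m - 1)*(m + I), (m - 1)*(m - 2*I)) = m - 1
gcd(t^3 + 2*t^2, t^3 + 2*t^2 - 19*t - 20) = 1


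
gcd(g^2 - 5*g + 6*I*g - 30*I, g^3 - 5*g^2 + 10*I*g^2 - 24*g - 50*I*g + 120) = g^2 + g*(-5 + 6*I) - 30*I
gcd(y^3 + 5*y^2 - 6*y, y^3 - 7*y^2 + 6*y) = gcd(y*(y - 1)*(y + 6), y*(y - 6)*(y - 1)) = y^2 - y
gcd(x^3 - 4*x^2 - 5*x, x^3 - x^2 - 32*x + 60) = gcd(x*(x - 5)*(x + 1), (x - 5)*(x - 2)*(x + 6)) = x - 5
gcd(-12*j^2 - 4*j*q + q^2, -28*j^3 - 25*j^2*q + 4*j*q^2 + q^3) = 1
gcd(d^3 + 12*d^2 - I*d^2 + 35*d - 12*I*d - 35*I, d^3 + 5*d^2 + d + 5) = d^2 + d*(5 - I) - 5*I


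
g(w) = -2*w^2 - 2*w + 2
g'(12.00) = -50.00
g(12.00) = -310.00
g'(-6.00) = 22.00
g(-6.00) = -58.00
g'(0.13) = -2.52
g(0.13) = 1.71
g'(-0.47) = -0.12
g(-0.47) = 2.50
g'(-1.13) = 2.52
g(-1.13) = 1.71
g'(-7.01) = 26.04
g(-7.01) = -82.26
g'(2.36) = -11.44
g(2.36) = -13.86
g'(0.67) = -4.68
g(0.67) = -0.24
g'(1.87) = -9.48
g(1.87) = -8.73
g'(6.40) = -27.60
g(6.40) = -92.72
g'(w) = -4*w - 2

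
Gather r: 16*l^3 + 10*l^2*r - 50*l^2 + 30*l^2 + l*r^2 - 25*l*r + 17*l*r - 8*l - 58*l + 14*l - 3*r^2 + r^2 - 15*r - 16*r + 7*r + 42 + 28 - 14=16*l^3 - 20*l^2 - 52*l + r^2*(l - 2) + r*(10*l^2 - 8*l - 24) + 56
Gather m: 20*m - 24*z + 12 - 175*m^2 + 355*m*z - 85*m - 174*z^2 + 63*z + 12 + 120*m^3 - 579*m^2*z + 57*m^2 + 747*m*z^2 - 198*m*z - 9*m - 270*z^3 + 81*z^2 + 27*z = 120*m^3 + m^2*(-579*z - 118) + m*(747*z^2 + 157*z - 74) - 270*z^3 - 93*z^2 + 66*z + 24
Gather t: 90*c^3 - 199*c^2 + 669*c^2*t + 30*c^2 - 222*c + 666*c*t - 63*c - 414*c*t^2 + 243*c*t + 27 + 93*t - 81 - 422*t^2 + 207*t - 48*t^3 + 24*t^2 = 90*c^3 - 169*c^2 - 285*c - 48*t^3 + t^2*(-414*c - 398) + t*(669*c^2 + 909*c + 300) - 54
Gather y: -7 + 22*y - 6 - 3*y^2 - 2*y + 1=-3*y^2 + 20*y - 12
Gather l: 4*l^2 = 4*l^2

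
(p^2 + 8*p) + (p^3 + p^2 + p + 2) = p^3 + 2*p^2 + 9*p + 2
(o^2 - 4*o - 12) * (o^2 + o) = o^4 - 3*o^3 - 16*o^2 - 12*o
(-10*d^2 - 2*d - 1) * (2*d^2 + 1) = -20*d^4 - 4*d^3 - 12*d^2 - 2*d - 1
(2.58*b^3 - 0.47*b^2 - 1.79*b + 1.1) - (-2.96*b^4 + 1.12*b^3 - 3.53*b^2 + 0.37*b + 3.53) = 2.96*b^4 + 1.46*b^3 + 3.06*b^2 - 2.16*b - 2.43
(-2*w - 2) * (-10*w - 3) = 20*w^2 + 26*w + 6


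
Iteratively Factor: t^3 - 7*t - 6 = (t + 1)*(t^2 - t - 6) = (t + 1)*(t + 2)*(t - 3)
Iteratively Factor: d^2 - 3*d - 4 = (d + 1)*(d - 4)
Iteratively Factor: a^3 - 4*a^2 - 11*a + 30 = (a - 2)*(a^2 - 2*a - 15) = (a - 2)*(a + 3)*(a - 5)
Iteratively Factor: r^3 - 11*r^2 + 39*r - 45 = (r - 3)*(r^2 - 8*r + 15) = (r - 3)^2*(r - 5)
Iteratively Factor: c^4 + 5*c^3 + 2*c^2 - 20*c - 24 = (c - 2)*(c^3 + 7*c^2 + 16*c + 12) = (c - 2)*(c + 3)*(c^2 + 4*c + 4) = (c - 2)*(c + 2)*(c + 3)*(c + 2)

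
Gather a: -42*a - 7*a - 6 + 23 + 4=21 - 49*a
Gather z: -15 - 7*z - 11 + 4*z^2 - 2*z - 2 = 4*z^2 - 9*z - 28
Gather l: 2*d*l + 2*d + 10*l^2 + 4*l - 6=2*d + 10*l^2 + l*(2*d + 4) - 6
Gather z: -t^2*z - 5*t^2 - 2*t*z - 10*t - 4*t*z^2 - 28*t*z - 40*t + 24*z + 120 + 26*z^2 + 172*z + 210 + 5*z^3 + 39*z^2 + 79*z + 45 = -5*t^2 - 50*t + 5*z^3 + z^2*(65 - 4*t) + z*(-t^2 - 30*t + 275) + 375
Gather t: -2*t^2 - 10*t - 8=-2*t^2 - 10*t - 8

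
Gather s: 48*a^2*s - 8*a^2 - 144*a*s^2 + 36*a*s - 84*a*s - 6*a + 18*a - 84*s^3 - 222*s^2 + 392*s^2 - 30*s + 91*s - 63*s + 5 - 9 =-8*a^2 + 12*a - 84*s^3 + s^2*(170 - 144*a) + s*(48*a^2 - 48*a - 2) - 4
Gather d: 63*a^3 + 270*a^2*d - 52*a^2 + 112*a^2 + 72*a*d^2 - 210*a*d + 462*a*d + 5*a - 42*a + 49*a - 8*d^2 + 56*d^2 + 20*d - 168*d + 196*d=63*a^3 + 60*a^2 + 12*a + d^2*(72*a + 48) + d*(270*a^2 + 252*a + 48)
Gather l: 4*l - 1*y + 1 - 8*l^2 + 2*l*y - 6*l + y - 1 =-8*l^2 + l*(2*y - 2)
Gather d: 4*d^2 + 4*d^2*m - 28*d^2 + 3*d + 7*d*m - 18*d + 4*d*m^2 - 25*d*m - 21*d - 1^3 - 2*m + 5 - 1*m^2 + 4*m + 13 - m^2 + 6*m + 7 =d^2*(4*m - 24) + d*(4*m^2 - 18*m - 36) - 2*m^2 + 8*m + 24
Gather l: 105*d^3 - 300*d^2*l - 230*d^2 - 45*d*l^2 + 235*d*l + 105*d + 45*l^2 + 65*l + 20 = 105*d^3 - 230*d^2 + 105*d + l^2*(45 - 45*d) + l*(-300*d^2 + 235*d + 65) + 20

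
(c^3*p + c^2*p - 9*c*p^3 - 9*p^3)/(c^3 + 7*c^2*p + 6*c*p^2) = p*(c^3 + c^2 - 9*c*p^2 - 9*p^2)/(c*(c^2 + 7*c*p + 6*p^2))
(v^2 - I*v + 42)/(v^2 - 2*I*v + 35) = (v + 6*I)/(v + 5*I)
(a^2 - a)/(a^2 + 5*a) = (a - 1)/(a + 5)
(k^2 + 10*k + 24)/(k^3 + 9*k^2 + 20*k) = (k + 6)/(k*(k + 5))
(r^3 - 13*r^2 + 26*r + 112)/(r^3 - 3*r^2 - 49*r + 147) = (r^2 - 6*r - 16)/(r^2 + 4*r - 21)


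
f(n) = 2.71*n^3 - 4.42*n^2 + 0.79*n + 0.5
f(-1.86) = -33.70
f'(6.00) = 240.43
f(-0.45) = -1.00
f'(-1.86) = 45.36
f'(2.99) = 47.04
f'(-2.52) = 74.70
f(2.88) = 30.85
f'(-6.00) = 346.51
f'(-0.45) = 6.41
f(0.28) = 0.43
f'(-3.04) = 102.80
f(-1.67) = -25.77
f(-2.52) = -72.93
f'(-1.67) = 38.23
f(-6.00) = -748.72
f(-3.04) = -118.89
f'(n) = 8.13*n^2 - 8.84*n + 0.79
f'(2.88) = 42.76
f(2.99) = 35.79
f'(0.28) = -1.05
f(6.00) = 431.48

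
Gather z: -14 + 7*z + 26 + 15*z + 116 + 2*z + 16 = 24*z + 144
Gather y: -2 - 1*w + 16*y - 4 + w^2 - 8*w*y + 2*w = w^2 + w + y*(16 - 8*w) - 6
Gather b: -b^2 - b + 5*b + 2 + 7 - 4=-b^2 + 4*b + 5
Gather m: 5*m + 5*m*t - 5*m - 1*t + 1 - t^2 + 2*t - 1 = 5*m*t - t^2 + t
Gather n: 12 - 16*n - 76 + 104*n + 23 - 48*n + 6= 40*n - 35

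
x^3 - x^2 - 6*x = x*(x - 3)*(x + 2)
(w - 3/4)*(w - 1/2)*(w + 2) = w^3 + 3*w^2/4 - 17*w/8 + 3/4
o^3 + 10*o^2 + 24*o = o*(o + 4)*(o + 6)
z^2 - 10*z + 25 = (z - 5)^2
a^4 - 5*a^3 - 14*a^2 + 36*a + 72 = (a - 6)*(a - 3)*(a + 2)^2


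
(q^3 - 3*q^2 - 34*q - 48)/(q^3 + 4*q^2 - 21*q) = (q^3 - 3*q^2 - 34*q - 48)/(q*(q^2 + 4*q - 21))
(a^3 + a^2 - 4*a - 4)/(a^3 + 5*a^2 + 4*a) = (a^2 - 4)/(a*(a + 4))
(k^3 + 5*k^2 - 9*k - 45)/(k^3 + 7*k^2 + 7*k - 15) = (k - 3)/(k - 1)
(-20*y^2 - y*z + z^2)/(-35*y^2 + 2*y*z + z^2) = (4*y + z)/(7*y + z)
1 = 1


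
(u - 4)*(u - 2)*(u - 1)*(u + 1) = u^4 - 6*u^3 + 7*u^2 + 6*u - 8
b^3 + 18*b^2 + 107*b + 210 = (b + 5)*(b + 6)*(b + 7)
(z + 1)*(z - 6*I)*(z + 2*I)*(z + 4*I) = z^4 + z^3 + 28*z^2 + 28*z + 48*I*z + 48*I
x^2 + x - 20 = (x - 4)*(x + 5)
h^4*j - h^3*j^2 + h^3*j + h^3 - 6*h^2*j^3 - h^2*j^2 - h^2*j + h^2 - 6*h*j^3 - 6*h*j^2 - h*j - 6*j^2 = (h + 1)*(h - 3*j)*(h + 2*j)*(h*j + 1)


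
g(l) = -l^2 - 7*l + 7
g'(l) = -2*l - 7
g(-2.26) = 17.71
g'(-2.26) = -2.48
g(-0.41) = 9.70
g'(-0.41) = -6.18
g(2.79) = -20.31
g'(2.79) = -12.58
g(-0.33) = 9.20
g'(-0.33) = -6.34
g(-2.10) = 17.29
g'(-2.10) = -2.80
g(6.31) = -76.99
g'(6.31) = -19.62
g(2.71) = -19.31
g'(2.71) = -12.42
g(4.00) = -37.00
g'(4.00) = -15.00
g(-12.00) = -53.00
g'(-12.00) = 17.00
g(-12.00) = -53.00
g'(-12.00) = 17.00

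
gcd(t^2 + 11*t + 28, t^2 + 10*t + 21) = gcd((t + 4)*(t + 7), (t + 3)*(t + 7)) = t + 7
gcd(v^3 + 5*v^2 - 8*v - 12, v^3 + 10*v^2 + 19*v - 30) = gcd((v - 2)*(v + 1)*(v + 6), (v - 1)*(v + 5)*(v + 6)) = v + 6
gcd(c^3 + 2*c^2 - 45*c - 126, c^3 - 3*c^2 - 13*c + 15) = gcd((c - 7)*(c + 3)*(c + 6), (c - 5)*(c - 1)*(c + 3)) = c + 3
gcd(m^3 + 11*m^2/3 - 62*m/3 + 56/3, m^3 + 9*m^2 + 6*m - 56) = m^2 + 5*m - 14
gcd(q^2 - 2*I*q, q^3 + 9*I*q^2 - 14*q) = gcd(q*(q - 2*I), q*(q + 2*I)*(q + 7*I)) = q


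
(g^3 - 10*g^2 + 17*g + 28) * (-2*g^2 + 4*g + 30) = -2*g^5 + 24*g^4 - 44*g^3 - 288*g^2 + 622*g + 840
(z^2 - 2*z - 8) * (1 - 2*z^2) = -2*z^4 + 4*z^3 + 17*z^2 - 2*z - 8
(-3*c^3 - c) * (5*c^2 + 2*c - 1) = -15*c^5 - 6*c^4 - 2*c^3 - 2*c^2 + c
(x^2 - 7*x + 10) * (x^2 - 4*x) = x^4 - 11*x^3 + 38*x^2 - 40*x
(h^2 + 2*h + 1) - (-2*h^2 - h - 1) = 3*h^2 + 3*h + 2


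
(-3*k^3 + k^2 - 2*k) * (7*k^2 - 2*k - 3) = -21*k^5 + 13*k^4 - 7*k^3 + k^2 + 6*k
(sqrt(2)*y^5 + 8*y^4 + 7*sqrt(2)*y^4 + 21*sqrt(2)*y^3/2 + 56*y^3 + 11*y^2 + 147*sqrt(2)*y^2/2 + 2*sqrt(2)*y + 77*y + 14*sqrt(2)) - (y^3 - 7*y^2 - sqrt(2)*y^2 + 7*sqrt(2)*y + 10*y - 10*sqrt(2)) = sqrt(2)*y^5 + 8*y^4 + 7*sqrt(2)*y^4 + 21*sqrt(2)*y^3/2 + 55*y^3 + 18*y^2 + 149*sqrt(2)*y^2/2 - 5*sqrt(2)*y + 67*y + 24*sqrt(2)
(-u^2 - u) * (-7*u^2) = 7*u^4 + 7*u^3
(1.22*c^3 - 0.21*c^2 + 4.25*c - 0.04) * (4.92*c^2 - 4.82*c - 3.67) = 6.0024*c^5 - 6.9136*c^4 + 17.4448*c^3 - 19.9111*c^2 - 15.4047*c + 0.1468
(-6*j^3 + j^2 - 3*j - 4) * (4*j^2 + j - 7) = -24*j^5 - 2*j^4 + 31*j^3 - 26*j^2 + 17*j + 28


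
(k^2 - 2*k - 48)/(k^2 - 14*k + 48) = (k + 6)/(k - 6)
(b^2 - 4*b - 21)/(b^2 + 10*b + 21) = (b - 7)/(b + 7)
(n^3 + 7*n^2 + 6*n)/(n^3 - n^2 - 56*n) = (n^2 + 7*n + 6)/(n^2 - n - 56)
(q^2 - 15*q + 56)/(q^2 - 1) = (q^2 - 15*q + 56)/(q^2 - 1)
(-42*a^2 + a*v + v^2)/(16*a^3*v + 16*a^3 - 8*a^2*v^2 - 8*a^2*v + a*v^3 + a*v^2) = (-42*a^2 + a*v + v^2)/(a*(16*a^2*v + 16*a^2 - 8*a*v^2 - 8*a*v + v^3 + v^2))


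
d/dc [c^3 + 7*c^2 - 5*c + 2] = 3*c^2 + 14*c - 5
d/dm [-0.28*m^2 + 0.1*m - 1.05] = 0.1 - 0.56*m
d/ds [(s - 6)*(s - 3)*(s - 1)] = 3*s^2 - 20*s + 27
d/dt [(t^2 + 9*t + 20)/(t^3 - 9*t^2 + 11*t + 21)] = (-t^4 - 18*t^3 + 32*t^2 + 402*t - 31)/(t^6 - 18*t^5 + 103*t^4 - 156*t^3 - 257*t^2 + 462*t + 441)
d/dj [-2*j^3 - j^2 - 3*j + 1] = -6*j^2 - 2*j - 3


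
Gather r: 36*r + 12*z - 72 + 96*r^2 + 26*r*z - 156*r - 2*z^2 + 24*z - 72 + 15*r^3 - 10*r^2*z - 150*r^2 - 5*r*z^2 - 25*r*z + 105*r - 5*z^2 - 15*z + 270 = 15*r^3 + r^2*(-10*z - 54) + r*(-5*z^2 + z - 15) - 7*z^2 + 21*z + 126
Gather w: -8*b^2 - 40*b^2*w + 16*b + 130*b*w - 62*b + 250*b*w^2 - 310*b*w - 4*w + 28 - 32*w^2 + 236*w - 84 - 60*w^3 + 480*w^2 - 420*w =-8*b^2 - 46*b - 60*w^3 + w^2*(250*b + 448) + w*(-40*b^2 - 180*b - 188) - 56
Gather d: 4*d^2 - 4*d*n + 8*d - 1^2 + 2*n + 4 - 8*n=4*d^2 + d*(8 - 4*n) - 6*n + 3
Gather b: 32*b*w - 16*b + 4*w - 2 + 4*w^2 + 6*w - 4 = b*(32*w - 16) + 4*w^2 + 10*w - 6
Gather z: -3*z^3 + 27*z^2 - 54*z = -3*z^3 + 27*z^2 - 54*z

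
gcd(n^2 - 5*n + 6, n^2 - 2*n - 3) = n - 3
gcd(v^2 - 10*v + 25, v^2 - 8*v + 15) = v - 5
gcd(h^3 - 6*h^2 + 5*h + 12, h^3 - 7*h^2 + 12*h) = h^2 - 7*h + 12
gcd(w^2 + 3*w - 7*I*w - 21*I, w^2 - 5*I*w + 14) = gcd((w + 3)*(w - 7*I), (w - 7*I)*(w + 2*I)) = w - 7*I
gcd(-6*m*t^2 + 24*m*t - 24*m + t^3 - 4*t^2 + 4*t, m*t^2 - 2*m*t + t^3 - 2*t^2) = t - 2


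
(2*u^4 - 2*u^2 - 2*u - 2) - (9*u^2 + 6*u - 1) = 2*u^4 - 11*u^2 - 8*u - 1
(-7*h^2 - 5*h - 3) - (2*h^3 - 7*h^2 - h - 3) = -2*h^3 - 4*h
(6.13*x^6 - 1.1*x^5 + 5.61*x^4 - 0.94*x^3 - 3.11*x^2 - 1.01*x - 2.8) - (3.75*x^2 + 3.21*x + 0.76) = 6.13*x^6 - 1.1*x^5 + 5.61*x^4 - 0.94*x^3 - 6.86*x^2 - 4.22*x - 3.56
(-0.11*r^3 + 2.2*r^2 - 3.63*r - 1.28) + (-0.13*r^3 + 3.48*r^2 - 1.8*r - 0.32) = -0.24*r^3 + 5.68*r^2 - 5.43*r - 1.6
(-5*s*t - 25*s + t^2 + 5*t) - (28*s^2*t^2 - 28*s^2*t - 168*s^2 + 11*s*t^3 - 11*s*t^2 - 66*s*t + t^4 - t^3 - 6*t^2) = -28*s^2*t^2 + 28*s^2*t + 168*s^2 - 11*s*t^3 + 11*s*t^2 + 61*s*t - 25*s - t^4 + t^3 + 7*t^2 + 5*t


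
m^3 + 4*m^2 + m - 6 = (m - 1)*(m + 2)*(m + 3)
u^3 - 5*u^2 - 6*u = u*(u - 6)*(u + 1)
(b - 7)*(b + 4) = b^2 - 3*b - 28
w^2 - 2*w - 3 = (w - 3)*(w + 1)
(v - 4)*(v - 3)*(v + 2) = v^3 - 5*v^2 - 2*v + 24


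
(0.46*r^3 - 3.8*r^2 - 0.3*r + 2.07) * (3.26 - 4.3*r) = -1.978*r^4 + 17.8396*r^3 - 11.098*r^2 - 9.879*r + 6.7482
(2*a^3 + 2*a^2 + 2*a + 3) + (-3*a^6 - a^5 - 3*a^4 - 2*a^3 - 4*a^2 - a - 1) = -3*a^6 - a^5 - 3*a^4 - 2*a^2 + a + 2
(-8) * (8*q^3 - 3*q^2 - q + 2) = -64*q^3 + 24*q^2 + 8*q - 16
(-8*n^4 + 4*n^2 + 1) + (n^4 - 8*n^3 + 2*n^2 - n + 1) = -7*n^4 - 8*n^3 + 6*n^2 - n + 2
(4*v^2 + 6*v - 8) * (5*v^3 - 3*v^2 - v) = 20*v^5 + 18*v^4 - 62*v^3 + 18*v^2 + 8*v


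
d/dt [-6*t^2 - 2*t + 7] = -12*t - 2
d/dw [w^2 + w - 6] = 2*w + 1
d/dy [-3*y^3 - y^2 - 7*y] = -9*y^2 - 2*y - 7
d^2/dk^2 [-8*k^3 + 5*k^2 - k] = 10 - 48*k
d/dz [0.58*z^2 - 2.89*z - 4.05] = 1.16*z - 2.89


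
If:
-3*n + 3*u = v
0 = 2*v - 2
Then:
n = u - 1/3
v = 1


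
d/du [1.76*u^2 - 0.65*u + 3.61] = 3.52*u - 0.65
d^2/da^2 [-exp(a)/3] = -exp(a)/3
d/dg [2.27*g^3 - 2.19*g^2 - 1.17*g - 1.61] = 6.81*g^2 - 4.38*g - 1.17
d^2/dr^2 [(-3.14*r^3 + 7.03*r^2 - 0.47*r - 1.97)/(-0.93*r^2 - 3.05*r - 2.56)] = (7.105427357601e-15*r^4 + 84.162472*r^3 + 257.747982*r^2 + 150.283398*r - 72.211638)/(0.804357*r^6 + 7.913835*r^5 + 32.596407*r^4 + 71.941265*r^3 + 89.727744*r^2 + 59.96544*r + 16.777216)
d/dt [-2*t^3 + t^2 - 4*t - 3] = -6*t^2 + 2*t - 4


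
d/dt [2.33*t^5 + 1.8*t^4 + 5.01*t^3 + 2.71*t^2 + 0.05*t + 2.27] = 11.65*t^4 + 7.2*t^3 + 15.03*t^2 + 5.42*t + 0.05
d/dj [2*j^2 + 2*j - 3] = 4*j + 2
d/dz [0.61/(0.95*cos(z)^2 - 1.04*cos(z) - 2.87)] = (1.159*cos(z) - 0.6344)*sin(z)/(-0.95*cos(z)^2 + 1.04*cos(z) + 2.87)^2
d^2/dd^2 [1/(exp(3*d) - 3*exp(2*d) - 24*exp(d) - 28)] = (9*exp(3*d) - 69*exp(2*d) + 228*exp(d) - 168)*exp(d)/(exp(7*d) - 13*exp(6*d) + 3*exp(5*d) + 361*exp(4*d) + 128*exp(3*d) - 3864*exp(2*d) - 8624*exp(d) - 5488)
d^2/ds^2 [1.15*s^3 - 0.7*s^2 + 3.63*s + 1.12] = 6.9*s - 1.4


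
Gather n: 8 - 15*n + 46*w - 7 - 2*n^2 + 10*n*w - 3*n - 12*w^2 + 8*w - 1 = -2*n^2 + n*(10*w - 18) - 12*w^2 + 54*w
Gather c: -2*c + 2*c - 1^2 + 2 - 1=0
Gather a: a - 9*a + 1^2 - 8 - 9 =-8*a - 16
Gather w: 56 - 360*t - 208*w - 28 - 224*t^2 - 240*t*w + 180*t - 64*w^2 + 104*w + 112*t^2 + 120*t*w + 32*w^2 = -112*t^2 - 180*t - 32*w^2 + w*(-120*t - 104) + 28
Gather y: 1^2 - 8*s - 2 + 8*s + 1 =0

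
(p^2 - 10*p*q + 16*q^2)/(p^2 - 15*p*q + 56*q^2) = (p - 2*q)/(p - 7*q)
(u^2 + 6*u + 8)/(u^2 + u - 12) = (u + 2)/(u - 3)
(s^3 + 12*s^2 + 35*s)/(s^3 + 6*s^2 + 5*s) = (s + 7)/(s + 1)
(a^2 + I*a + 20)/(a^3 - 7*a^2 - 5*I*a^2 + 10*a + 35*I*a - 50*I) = (a^2 + I*a + 20)/(a^3 + a^2*(-7 - 5*I) + a*(10 + 35*I) - 50*I)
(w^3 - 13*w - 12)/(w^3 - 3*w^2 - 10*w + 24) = (w + 1)/(w - 2)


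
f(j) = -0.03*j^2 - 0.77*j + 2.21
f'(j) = -0.06*j - 0.77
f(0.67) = 1.68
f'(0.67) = -0.81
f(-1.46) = 3.27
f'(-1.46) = -0.68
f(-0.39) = 2.51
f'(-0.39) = -0.75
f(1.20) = 1.24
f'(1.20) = -0.84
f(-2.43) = 3.90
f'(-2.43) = -0.62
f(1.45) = 1.03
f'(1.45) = -0.86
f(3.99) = -1.34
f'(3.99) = -1.01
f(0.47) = 1.84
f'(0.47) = -0.80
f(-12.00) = 7.13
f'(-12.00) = -0.05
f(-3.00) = 4.25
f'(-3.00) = -0.59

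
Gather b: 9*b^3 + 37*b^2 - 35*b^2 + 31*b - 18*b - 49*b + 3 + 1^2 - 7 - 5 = 9*b^3 + 2*b^2 - 36*b - 8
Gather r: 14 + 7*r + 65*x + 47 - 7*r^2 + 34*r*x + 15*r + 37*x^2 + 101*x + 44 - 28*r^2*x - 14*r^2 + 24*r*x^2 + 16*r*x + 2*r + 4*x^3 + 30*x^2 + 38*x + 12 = r^2*(-28*x - 21) + r*(24*x^2 + 50*x + 24) + 4*x^3 + 67*x^2 + 204*x + 117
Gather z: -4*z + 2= 2 - 4*z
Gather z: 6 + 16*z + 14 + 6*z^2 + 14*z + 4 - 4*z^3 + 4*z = -4*z^3 + 6*z^2 + 34*z + 24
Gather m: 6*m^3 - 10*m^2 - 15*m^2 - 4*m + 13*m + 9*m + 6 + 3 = 6*m^3 - 25*m^2 + 18*m + 9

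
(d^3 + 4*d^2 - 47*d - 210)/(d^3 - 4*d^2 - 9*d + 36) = (d^3 + 4*d^2 - 47*d - 210)/(d^3 - 4*d^2 - 9*d + 36)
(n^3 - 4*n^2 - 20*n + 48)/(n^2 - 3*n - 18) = (n^2 + 2*n - 8)/(n + 3)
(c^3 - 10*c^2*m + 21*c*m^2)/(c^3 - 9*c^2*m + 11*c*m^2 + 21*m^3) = c/(c + m)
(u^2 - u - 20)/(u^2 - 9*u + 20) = (u + 4)/(u - 4)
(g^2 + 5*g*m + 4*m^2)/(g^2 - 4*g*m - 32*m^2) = (g + m)/(g - 8*m)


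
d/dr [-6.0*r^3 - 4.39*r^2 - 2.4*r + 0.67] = -18.0*r^2 - 8.78*r - 2.4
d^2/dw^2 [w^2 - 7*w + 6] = 2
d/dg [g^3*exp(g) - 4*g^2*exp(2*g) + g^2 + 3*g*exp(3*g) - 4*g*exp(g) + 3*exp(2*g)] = g^3*exp(g) - 8*g^2*exp(2*g) + 3*g^2*exp(g) + 9*g*exp(3*g) - 8*g*exp(2*g) - 4*g*exp(g) + 2*g + 3*exp(3*g) + 6*exp(2*g) - 4*exp(g)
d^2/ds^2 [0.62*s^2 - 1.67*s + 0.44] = 1.24000000000000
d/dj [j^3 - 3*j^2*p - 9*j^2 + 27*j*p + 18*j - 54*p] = 3*j^2 - 6*j*p - 18*j + 27*p + 18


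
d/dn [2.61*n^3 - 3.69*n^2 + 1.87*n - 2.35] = 7.83*n^2 - 7.38*n + 1.87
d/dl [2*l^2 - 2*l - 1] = 4*l - 2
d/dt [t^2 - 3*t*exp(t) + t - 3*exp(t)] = -3*t*exp(t) + 2*t - 6*exp(t) + 1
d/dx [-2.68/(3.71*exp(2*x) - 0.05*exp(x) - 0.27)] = (19.8856*exp(x) - 0.134)*exp(x)/(-3.71*exp(2*x) + 0.05*exp(x) + 0.27)^2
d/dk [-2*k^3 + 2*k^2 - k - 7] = -6*k^2 + 4*k - 1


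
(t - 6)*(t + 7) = t^2 + t - 42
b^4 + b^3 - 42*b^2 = b^2*(b - 6)*(b + 7)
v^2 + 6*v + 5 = (v + 1)*(v + 5)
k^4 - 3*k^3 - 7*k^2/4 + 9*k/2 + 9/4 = (k - 3)*(k - 3/2)*(k + 1/2)*(k + 1)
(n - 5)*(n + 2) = n^2 - 3*n - 10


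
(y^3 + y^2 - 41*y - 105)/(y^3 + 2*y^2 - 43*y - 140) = (y + 3)/(y + 4)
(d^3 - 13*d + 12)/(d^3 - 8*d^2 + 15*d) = (d^2 + 3*d - 4)/(d*(d - 5))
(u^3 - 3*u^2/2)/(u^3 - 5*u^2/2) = (2*u - 3)/(2*u - 5)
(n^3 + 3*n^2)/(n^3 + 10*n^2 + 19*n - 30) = n^2*(n + 3)/(n^3 + 10*n^2 + 19*n - 30)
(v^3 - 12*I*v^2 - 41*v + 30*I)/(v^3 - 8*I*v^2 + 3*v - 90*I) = (v - I)/(v + 3*I)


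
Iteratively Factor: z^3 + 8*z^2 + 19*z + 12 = (z + 3)*(z^2 + 5*z + 4) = (z + 3)*(z + 4)*(z + 1)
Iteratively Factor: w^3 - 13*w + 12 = (w + 4)*(w^2 - 4*w + 3) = (w - 3)*(w + 4)*(w - 1)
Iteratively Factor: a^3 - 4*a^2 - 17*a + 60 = (a - 5)*(a^2 + a - 12) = (a - 5)*(a + 4)*(a - 3)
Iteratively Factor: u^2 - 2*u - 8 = (u - 4)*(u + 2)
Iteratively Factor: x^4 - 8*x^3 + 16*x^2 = (x)*(x^3 - 8*x^2 + 16*x) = x^2*(x^2 - 8*x + 16) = x^2*(x - 4)*(x - 4)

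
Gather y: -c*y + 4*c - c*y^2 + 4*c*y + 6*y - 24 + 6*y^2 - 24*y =4*c + y^2*(6 - c) + y*(3*c - 18) - 24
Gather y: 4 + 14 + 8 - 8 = 18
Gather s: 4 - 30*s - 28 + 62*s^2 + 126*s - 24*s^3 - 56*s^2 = -24*s^3 + 6*s^2 + 96*s - 24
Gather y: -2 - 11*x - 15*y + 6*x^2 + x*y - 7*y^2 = 6*x^2 - 11*x - 7*y^2 + y*(x - 15) - 2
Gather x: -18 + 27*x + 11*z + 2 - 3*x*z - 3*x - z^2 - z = x*(24 - 3*z) - z^2 + 10*z - 16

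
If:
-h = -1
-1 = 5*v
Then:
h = 1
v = -1/5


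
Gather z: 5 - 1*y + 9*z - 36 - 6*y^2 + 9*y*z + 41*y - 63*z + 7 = -6*y^2 + 40*y + z*(9*y - 54) - 24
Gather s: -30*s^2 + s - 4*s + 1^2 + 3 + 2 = -30*s^2 - 3*s + 6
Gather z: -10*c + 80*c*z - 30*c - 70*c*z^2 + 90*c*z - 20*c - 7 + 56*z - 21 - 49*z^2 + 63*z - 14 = -60*c + z^2*(-70*c - 49) + z*(170*c + 119) - 42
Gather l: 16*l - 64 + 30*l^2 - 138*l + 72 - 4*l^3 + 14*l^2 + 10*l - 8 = -4*l^3 + 44*l^2 - 112*l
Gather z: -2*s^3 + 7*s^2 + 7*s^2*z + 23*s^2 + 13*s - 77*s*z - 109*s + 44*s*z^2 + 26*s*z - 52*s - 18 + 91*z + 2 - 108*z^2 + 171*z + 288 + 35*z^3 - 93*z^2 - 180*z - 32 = -2*s^3 + 30*s^2 - 148*s + 35*z^3 + z^2*(44*s - 201) + z*(7*s^2 - 51*s + 82) + 240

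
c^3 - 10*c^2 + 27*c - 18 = (c - 6)*(c - 3)*(c - 1)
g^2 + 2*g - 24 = (g - 4)*(g + 6)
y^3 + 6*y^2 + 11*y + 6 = (y + 1)*(y + 2)*(y + 3)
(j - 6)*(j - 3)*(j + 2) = j^3 - 7*j^2 + 36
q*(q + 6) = q^2 + 6*q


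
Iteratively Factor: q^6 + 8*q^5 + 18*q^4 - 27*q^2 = (q + 3)*(q^5 + 5*q^4 + 3*q^3 - 9*q^2) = q*(q + 3)*(q^4 + 5*q^3 + 3*q^2 - 9*q) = q*(q + 3)^2*(q^3 + 2*q^2 - 3*q) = q*(q - 1)*(q + 3)^2*(q^2 + 3*q) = q*(q - 1)*(q + 3)^3*(q)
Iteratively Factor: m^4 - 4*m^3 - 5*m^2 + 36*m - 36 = (m - 2)*(m^3 - 2*m^2 - 9*m + 18) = (m - 3)*(m - 2)*(m^2 + m - 6) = (m - 3)*(m - 2)^2*(m + 3)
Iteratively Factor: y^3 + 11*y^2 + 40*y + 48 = (y + 4)*(y^2 + 7*y + 12) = (y + 3)*(y + 4)*(y + 4)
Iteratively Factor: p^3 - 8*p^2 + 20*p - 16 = (p - 2)*(p^2 - 6*p + 8) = (p - 2)^2*(p - 4)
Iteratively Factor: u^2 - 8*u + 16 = (u - 4)*(u - 4)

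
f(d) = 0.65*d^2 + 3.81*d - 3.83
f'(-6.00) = -3.99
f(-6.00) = -3.29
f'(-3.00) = -0.09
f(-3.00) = -9.41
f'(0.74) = 4.77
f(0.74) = -0.65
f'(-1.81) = 1.46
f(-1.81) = -8.60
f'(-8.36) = -7.06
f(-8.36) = 9.75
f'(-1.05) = 2.44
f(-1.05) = -7.11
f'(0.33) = 4.24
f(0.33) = -2.50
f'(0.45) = 4.40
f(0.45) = -1.98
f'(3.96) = 8.96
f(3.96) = 21.45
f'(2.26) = 6.75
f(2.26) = 8.10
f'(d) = 1.3*d + 3.81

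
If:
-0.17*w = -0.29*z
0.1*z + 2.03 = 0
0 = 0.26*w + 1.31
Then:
No Solution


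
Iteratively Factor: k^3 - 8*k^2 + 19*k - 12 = (k - 3)*(k^2 - 5*k + 4) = (k - 4)*(k - 3)*(k - 1)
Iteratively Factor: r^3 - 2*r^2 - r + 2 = (r - 1)*(r^2 - r - 2) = (r - 2)*(r - 1)*(r + 1)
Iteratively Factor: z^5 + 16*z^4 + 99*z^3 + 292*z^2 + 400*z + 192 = (z + 1)*(z^4 + 15*z^3 + 84*z^2 + 208*z + 192) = (z + 1)*(z + 4)*(z^3 + 11*z^2 + 40*z + 48) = (z + 1)*(z + 3)*(z + 4)*(z^2 + 8*z + 16) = (z + 1)*(z + 3)*(z + 4)^2*(z + 4)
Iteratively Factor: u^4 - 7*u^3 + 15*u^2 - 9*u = (u - 3)*(u^3 - 4*u^2 + 3*u) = (u - 3)^2*(u^2 - u) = u*(u - 3)^2*(u - 1)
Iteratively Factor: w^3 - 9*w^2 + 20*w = (w)*(w^2 - 9*w + 20) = w*(w - 4)*(w - 5)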